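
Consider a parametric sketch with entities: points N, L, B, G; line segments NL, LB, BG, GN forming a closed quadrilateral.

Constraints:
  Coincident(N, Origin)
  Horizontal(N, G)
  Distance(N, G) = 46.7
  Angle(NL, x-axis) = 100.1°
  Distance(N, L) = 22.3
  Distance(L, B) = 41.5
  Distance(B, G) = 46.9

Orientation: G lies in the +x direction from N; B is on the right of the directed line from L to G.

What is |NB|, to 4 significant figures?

19.20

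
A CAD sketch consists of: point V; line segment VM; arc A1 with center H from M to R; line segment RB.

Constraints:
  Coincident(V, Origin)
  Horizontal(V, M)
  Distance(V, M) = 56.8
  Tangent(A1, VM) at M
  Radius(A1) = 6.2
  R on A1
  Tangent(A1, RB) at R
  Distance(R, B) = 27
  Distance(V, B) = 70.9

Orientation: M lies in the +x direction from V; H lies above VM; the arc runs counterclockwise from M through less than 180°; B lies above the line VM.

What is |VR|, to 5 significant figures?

63.313

Checks: |HM| = 6.200 ✓; |HR| = 6.200 ✓; ∠(HR, RB) = 90.00° ✓; |RB| = 27.00 ✓; |VB| = 70.90 ✓.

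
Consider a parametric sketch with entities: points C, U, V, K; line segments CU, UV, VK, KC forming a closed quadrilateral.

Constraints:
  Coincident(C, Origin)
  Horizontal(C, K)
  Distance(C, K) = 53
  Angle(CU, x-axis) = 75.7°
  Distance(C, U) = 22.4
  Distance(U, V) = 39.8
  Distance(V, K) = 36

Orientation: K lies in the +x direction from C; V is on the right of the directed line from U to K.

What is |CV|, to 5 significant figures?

25.435

C is at the origin; CK is horizontal with |CK| = 53.0 and K in +x, so K = (53.0, 0). CU runs at 75.7° with |CU| = 22.4, so U = (5.5328, 21.706). V is determined by |UV| = 39.8 and |VK| = 36.0 together: it lies at the intersection of circle(U, 39.8) and circle(K, 36.0). With |UK| = 52.195, the foot of the radical line on UK is 28.857 from U and the perpendicular offset is √(39.8² − 28.857²) = 27.410. Taking the right-of-UK solution: V = (20.377, -15.222).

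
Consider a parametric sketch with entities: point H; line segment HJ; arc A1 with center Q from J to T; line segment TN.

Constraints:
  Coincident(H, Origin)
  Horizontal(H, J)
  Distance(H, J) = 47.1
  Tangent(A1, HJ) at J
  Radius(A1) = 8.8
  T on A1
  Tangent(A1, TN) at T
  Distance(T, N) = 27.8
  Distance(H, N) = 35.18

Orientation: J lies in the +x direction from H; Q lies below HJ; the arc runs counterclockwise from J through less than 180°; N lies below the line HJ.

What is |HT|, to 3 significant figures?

40.2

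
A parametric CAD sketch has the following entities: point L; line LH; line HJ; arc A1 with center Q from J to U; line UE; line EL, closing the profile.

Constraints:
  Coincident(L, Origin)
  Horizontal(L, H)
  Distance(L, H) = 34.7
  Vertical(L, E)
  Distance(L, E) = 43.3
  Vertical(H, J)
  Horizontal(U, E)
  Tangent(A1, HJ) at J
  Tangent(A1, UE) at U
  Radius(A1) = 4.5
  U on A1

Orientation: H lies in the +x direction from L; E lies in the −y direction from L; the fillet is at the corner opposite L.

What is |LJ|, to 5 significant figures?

52.053

L is at the origin; L and H share the same y with |LH| = 34.7 and H on the +x side, so H = (34.700, 0.0000). L and E share the same x with |LE| = 43.3 and E on the −y side, so E = (0.0000, -43.300). The virtual corner opposite L is at (34.700, -43.300). The tangent condition forces QJ to be normal to HJ and since A1 is tangent to UE there, QU ⟂ UE, with radius 4.5, so the center Q sits 4.5 in from both sides at Q = (30.200, -38.800). That places the tangent points at J = (34.700, -38.800) on HJ and U = (30.200, -43.300) on UE. Then |LJ| = |J − L| = 52.053.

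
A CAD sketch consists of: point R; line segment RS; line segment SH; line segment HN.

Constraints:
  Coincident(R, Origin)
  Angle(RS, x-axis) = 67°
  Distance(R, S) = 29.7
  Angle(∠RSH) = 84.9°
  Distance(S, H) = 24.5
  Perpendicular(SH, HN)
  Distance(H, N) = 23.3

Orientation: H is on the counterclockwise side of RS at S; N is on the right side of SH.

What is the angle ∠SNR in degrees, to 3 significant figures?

24.0°

R is at the origin; RS runs at 67.0° with length 29.7, so S = 29.7·(cos 67.0°, sin 67.0°) = (11.6, 27.3). ∠RSH = 84.9°, so SH runs at 67.0° + (180° − 84.9°) = 162° from the x-axis; with |SH| = 24.5, H = S + 24.5·(cos 162°, sin 162°) = (-11.7, 34.9). SH is perpendicular to HN; with |HN| = 23.3 on the right of SH, N = H + 23.3·(0.307, 0.952) = (-4.55, 57.0). Then cos ∠SNR = NS·NR / (|NS||NR|), giving 24.0°.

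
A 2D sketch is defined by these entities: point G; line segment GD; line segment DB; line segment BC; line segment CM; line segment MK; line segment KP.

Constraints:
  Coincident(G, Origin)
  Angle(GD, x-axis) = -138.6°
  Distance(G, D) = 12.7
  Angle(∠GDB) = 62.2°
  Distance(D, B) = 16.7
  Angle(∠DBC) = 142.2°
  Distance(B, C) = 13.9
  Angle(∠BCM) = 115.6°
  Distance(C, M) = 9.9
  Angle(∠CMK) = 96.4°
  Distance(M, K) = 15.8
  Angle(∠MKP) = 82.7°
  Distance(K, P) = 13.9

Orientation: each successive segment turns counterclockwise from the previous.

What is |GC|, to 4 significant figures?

21.93

G is at the origin; GD runs at -138.6° with length 12.7, so D = (-9.526, -8.399). ∠GDB = 62.2° gives DB at -20.80° from the x-axis; with |DB| = 16.7, B = (6.085, -14.33). ∠DBC = 142.2° gives BC at 17.00° from the x-axis; with |BC| = 13.9, C = (19.38, -10.26). Then |GC| = |C − G| = 21.93.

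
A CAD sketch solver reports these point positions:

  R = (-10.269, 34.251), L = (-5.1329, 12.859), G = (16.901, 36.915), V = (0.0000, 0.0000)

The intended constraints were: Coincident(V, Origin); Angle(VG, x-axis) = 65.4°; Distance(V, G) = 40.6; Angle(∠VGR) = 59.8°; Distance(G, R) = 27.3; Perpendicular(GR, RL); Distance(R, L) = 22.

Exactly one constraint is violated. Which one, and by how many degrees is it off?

Perpendicular(GR, RL) — off by 7.90°.

V = (0.00, 0.00) ✓; VG at 65.40° ✓; |VG| = 40.60 ✓; ∠VGR = 59.80° ✓; |GR| = 27.30 ✓; ∠(GR, RL) = 97.90° ✗; |RL| = 22.00 ✓.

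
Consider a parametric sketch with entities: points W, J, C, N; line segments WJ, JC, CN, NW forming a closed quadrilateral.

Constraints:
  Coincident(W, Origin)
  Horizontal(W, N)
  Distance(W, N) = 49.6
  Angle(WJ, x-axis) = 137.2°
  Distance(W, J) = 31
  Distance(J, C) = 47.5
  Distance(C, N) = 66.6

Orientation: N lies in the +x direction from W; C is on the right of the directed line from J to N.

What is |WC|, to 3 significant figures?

27.9

Checks: W = (0.00, 0.00) ✓; |JC| = 47.50 ✓; |CN| = 66.60 ✓.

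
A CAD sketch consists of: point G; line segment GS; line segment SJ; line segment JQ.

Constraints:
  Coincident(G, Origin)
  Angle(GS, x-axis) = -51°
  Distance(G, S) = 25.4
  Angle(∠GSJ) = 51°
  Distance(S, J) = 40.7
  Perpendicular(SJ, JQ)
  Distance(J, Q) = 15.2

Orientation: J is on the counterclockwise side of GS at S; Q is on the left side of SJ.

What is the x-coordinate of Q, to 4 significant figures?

9.579

∠GSJ = 51.0°, so SJ runs at -51.0° + (180° − 51.0°) = 78.00° from the x-axis; with |SJ| = 40.7, J = S + 40.7·(cos 78.00°, sin 78.00°) = (24.45, 20.07). The perpendicularity gives JQ at right angles to SJ; with |JQ| = 15.2 on the left of SJ, Q = J + 15.2·(-0.9781, 0.2079) = (9.579, 23.23). So Q.x = 9.579.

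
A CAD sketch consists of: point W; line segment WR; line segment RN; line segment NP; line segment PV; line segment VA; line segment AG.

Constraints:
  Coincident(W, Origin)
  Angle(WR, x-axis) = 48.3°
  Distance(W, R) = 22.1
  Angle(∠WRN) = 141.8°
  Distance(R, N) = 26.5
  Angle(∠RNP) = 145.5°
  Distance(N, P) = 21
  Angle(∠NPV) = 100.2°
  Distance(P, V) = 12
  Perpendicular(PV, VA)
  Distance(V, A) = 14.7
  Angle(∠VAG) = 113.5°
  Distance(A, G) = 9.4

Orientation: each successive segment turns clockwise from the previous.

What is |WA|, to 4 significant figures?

42.95

∠NPV = 100.2° gives PV at -104.2° from the x-axis; with |PV| = 12.0, V = (56.97, 0.8394). PV is perpendicular to VA, so VA runs at 165.8°; with |VA| = 14.7, A = (42.72, 4.445). Then |WA| = |A − W| = 42.95.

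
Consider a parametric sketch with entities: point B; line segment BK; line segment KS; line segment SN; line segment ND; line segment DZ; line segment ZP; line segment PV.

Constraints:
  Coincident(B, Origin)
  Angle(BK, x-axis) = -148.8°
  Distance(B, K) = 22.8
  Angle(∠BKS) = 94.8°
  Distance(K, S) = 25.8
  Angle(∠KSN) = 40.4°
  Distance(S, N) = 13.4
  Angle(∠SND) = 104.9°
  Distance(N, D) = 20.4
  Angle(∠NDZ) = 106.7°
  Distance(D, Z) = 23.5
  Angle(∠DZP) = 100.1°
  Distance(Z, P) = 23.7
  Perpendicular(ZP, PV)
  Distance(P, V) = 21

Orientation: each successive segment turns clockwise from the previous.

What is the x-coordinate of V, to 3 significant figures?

-36.2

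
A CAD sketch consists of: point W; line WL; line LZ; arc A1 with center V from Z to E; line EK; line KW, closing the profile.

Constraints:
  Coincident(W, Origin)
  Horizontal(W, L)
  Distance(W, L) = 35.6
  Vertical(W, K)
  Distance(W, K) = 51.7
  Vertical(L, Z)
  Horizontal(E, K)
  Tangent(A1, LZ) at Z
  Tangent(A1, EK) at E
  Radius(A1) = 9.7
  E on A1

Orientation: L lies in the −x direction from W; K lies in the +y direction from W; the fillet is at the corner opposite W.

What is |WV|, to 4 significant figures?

49.34

WK is vertical with |WK| = 51.7 and K on the +y side, so K = (0.000, 51.70). The virtual corner opposite W is at (-35.60, 51.70). Tangency of A1 to LZ means the radius VZ is perpendicular to LZ and since A1 is tangent to EK there, VE ⟂ EK, with radius 9.7, so the center V sits 9.7 in from both sides at V = (-25.90, 42.00). Then |WV| = |V − W| = 49.34.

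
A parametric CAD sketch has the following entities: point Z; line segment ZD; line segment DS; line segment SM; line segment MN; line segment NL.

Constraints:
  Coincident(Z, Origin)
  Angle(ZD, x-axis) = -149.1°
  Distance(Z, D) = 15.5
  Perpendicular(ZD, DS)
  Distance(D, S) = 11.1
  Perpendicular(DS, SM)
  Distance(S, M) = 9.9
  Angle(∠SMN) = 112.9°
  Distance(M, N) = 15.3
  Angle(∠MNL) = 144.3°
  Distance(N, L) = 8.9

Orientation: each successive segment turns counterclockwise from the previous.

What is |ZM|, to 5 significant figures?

12.433

The perpendicularity gives DS at right angles to ZD, so DS runs at -59.100°; with |DS| = 11.1, S = (-7.5997, -17.484). The perpendicularity gives SM at right angles to DS, so SM runs at 30.900°; with |SM| = 9.9, M = (0.89514, -12.400). Then |ZM| = |M − Z| = 12.433.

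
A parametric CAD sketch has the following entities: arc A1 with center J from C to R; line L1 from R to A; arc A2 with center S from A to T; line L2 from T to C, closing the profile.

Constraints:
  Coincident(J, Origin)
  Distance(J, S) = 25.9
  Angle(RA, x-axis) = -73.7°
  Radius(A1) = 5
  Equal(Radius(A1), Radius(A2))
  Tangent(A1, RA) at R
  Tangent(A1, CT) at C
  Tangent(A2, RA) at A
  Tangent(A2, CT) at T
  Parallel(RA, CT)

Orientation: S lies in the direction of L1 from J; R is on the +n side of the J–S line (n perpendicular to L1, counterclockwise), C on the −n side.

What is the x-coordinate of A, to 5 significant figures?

12.068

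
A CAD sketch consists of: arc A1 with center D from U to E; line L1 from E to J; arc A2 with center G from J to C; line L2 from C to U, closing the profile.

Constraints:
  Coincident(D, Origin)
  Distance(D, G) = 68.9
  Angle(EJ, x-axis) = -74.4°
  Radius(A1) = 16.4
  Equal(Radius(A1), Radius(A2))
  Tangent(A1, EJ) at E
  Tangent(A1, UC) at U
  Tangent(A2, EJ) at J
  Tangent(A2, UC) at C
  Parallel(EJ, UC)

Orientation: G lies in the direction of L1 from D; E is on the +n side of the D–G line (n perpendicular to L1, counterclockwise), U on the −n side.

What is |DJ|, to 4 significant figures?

70.82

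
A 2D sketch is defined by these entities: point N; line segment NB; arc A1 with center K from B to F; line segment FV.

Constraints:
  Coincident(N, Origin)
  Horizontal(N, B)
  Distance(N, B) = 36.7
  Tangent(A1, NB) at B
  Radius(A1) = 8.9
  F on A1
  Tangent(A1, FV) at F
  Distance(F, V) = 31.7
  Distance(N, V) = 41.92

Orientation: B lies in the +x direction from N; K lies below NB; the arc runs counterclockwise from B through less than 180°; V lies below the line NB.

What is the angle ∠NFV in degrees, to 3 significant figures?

87.5°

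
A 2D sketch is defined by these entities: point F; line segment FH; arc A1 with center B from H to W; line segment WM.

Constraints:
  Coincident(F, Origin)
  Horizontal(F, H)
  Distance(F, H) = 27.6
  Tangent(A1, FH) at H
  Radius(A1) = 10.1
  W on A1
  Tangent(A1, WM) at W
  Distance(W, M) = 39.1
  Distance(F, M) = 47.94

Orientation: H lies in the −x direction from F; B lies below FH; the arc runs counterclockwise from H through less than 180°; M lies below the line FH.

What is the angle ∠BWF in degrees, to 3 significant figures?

14.3°

Checks: |BW| = 10.10 ✓; ∠(BW, WM) = 90.00° ✓; |WM| = 39.10 ✓; |FM| = 47.94 ✓.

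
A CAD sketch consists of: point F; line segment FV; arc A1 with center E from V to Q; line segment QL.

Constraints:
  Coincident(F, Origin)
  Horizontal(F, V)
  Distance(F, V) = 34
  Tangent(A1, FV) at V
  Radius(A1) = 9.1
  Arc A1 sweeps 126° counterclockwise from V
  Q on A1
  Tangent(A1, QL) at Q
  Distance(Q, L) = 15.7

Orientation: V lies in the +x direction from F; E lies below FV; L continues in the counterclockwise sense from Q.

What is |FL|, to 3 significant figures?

45.0

F is at the origin; FV is horizontal with |FV| = 34.0 and V on the +x side, so V = (34.0, 0.00). Since A1 is tangent to FV there, EV ⟂ FV, so E = V + (0, -9.1) = (34.0, -9.10). On A1, V sits at bearing 90° from E; a 126° counterclockwise sweep puts Q at bearing 216°, so Q = E + 9.1·(cos 216°, sin 216°) = (26.6, -14.4). Since A1 is tangent to QL there, EQ ⟂ QL, so QL runs along (−sin 216°, cos 216°); with |QL| = 15.7, L = (35.9, -27.2). Then |FL| = |L − F| = 45.0.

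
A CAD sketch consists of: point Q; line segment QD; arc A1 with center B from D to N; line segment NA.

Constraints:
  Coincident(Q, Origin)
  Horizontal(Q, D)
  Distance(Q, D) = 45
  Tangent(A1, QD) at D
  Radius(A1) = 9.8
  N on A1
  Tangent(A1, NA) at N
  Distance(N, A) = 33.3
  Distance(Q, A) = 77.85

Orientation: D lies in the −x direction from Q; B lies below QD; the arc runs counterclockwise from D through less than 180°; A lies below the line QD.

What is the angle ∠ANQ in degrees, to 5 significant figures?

125.33°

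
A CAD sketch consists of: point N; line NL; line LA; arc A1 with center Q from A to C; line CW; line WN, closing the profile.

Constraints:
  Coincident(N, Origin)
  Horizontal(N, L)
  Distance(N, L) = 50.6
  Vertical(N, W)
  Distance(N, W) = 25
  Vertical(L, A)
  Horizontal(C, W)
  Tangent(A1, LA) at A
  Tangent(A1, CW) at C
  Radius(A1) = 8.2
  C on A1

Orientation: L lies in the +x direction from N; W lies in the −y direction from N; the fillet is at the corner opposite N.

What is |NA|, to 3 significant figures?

53.3

N is at the origin; NL is horizontal with |NL| = 50.6 and L on the +x side, so L = (50.6, 0.00). N and W share the same x with |NW| = 25.0 and W on the −y side, so W = (0.00, -25.0). The virtual corner opposite N is at (50.6, -25.0). The tangent condition forces QA to be normal to LA and since A1 is tangent to CW there, QC ⟂ CW, with radius 8.2, so the center Q sits 8.2 in from both sides at Q = (42.4, -16.8). That places the tangent points at A = (50.6, -16.8) on LA and C = (42.4, -25.0) on CW. Then |NA| = |A − N| = 53.3.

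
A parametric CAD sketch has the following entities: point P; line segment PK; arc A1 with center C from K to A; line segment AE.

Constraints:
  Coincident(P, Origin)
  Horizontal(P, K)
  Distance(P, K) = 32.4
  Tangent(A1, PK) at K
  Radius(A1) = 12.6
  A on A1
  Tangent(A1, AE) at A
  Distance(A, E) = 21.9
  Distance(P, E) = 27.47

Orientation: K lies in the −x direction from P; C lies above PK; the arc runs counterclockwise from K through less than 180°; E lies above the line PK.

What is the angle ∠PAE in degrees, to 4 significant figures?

76.67°

Checks: ∠(CK, KP) = 90.00° ✓; |CK| = 12.60 ✓; |CA| = 12.60 ✓; ∠(CA, AE) = 90.00° ✓; |AE| = 21.90 ✓; |PE| = 27.47 ✓.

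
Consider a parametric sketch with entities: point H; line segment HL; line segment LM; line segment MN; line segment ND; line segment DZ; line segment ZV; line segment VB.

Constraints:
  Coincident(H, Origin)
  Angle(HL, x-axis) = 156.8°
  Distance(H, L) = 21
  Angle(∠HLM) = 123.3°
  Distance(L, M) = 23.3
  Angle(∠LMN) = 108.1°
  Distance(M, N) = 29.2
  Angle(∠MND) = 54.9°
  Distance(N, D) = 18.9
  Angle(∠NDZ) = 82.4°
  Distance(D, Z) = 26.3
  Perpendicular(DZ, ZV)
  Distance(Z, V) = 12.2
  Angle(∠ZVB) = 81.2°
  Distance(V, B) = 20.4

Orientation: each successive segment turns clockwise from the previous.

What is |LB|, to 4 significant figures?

32.37

DZ is perpendicular to ZV, so ZV runs at 75.50°; with |ZV| = 12.2, V = (-22.33, 44.64). ∠ZVB = 81.2° gives VB at -23.30° from the x-axis; with |VB| = 20.4, B = (-3.596, 36.57). Then |LB| = |B − L| = 32.37.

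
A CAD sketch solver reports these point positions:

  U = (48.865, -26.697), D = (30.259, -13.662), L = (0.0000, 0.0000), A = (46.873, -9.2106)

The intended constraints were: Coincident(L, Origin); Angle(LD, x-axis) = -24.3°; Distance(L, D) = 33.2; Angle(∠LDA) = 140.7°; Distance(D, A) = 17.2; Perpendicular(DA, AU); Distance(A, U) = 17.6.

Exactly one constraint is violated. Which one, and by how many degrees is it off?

Perpendicular(DA, AU) — off by 8.50°.

L = (0.00, 0.00) ✓; LD at -24.30° ✓; |LD| = 33.20 ✓; ∠LDA = 140.7° ✓; |DA| = 17.20 ✓; ∠(DA, AU) = 98.50° ✗; |AU| = 17.60 ✓.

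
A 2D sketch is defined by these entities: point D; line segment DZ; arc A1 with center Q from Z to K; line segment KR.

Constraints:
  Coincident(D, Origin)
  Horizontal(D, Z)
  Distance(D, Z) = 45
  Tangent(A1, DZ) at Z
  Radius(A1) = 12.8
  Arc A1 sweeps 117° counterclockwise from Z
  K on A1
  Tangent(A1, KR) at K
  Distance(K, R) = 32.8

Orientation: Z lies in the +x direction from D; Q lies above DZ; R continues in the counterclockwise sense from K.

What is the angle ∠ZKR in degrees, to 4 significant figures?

121.5°

D is at the origin; D and Z share the same y with |DZ| = 45.0 and Z on the +x side, so Z = (45.00, 0.000). A1 meets DZ tangentially, so QZ is at right angles to DZ, so Q = Z + (0, 12.8) = (45.00, 12.80). On A1, Z sits at bearing -90° from Q; a 117° counterclockwise sweep puts K at bearing 27°, so K = Q + 12.8·(cos 27°, sin 27°) = (56.40, 18.61). A1 meets KR tangentially, so QK is at right angles to KR, so KR runs along (−sin 27°, cos 27°); with |KR| = 32.8, R = (41.51, 47.84). Then cos ∠ZKR = KZ·KR / (|KZ||KR|), giving 121.5°.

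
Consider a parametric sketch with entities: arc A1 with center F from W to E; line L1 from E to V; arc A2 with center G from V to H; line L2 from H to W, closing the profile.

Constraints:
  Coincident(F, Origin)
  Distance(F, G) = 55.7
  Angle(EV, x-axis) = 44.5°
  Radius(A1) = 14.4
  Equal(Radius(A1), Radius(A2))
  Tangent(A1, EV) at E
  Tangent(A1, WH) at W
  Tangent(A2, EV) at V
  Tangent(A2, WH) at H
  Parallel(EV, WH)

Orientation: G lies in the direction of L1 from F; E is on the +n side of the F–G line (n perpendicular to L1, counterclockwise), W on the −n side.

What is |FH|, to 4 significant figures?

57.53

The slot axis is L1's direction at 44.5°, so u = (cos 44.5°, sin 44.5°) = (0.7133, 0.7009) and n = (−sin 44.5°, cos 44.5°) = (-0.7009, 0.7133). F is at the origin and G lies 55.7 along u from F, so G = 55.7·u = (39.73, 39.04). Tangency of A1 to both parallel lines with radius 14.4 puts E and W at F ± 14.4·n: E = (-10.09, 10.27), W = (10.09, -10.27). Equal radii place V and H the same way about G: V = G + 14.4·n = (29.63, 49.31), H = G − 14.4·n = (49.82, 28.77). Then |FH| = |H − F| = 57.53.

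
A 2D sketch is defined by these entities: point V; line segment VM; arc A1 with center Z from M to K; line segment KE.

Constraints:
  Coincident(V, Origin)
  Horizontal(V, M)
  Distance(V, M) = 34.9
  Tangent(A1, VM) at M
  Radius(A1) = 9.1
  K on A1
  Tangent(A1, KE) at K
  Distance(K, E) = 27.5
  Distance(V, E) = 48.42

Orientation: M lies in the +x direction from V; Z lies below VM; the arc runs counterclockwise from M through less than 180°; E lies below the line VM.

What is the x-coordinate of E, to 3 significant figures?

30.4

Checks: |ZK| = 9.100 ✓; ∠(ZK, KE) = 90.00° ✓; |KE| = 27.50 ✓; |VE| = 48.42 ✓.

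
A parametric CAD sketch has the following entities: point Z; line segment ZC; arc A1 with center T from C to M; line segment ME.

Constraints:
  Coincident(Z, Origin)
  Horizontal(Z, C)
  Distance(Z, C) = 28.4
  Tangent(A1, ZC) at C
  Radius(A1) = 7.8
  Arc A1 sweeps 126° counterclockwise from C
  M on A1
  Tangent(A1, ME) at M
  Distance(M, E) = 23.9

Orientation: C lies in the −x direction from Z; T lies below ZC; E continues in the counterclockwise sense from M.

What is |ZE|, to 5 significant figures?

37.856

Z is at the origin; Z and C share the same y with |ZC| = 28.4 and C on the −x side, so C = (-28.400, 0.0000). Tangency of A1 to ZC means the radius TC is perpendicular to ZC, so T = C + (0, -7.8) = (-28.400, -7.8000). On A1, C sits at bearing 90° from T; a 126° counterclockwise sweep puts M at bearing 216°, so M = T + 7.8·(cos 216°, sin 216°) = (-34.710, -12.385). Since A1 is tangent to ME there, TM ⟂ ME, so ME runs along (−sin 216°, cos 216°); with |ME| = 23.9, E = (-20.662, -31.720). Then |ZE| = |E − Z| = 37.856.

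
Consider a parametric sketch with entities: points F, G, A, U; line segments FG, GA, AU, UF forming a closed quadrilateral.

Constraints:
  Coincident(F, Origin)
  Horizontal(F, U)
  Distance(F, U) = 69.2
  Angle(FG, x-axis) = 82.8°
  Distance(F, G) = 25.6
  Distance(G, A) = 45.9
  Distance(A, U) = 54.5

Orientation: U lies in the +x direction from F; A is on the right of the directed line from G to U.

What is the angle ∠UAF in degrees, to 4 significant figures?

115.1°

Checks: FG at 82.80° ✓; |GA| = 45.90 ✓; |AU| = 54.50 ✓.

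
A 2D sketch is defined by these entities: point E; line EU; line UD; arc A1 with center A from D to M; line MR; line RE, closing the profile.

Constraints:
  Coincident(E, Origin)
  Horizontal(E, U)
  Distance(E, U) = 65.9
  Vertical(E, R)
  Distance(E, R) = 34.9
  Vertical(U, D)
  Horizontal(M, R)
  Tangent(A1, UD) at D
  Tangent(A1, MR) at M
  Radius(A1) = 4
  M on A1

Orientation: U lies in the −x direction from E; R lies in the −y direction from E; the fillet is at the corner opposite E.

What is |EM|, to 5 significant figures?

71.061

E is at the origin; EU is horizontal with |EU| = 65.9 and U on the −x side, so U = (-65.900, 0.0000). ER is vertical with |ER| = 34.9 and R on the −y side, so R = (0.0000, -34.900). The virtual corner opposite E is at (-65.900, -34.900). Since A1 is tangent to UD there, AD ⟂ UD and the tangent condition forces AM to be normal to MR, with radius 4.0, so the center A sits 4.0 in from both sides at A = (-61.900, -30.900). That places the tangent points at D = (-65.900, -30.900) on UD and M = (-61.900, -34.900) on MR. Then |EM| = |M − E| = 71.061.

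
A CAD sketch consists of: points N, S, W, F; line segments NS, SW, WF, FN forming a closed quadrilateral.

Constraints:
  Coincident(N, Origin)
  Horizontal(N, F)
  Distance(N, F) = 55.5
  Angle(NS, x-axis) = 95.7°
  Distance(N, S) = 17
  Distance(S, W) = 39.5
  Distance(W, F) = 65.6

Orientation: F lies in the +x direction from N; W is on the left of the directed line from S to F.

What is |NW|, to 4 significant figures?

54.65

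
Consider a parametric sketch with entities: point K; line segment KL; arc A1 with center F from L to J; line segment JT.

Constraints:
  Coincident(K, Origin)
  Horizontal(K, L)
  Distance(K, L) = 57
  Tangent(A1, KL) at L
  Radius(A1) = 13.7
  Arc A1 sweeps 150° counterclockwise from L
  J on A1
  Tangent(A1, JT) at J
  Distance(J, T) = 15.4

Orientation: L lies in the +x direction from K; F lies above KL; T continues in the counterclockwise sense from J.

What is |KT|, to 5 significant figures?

60.482

K is at the origin; KL is horizontal with |KL| = 57.0 and L on the +x side, so L = (57.000, 0.0000). Tangency of A1 to KL means the radius FL is perpendicular to KL, so F = L + (0, 13.7) = (57.000, 13.700). On A1, L sits at bearing -90° from F; a 150° counterclockwise sweep puts J at bearing 60°, so J = F + 13.7·(cos 60°, sin 60°) = (63.850, 25.565). A1 meets JT tangentially, so FJ is at right angles to JT, so JT runs along (−sin 60°, cos 60°); with |JT| = 15.4, T = (50.513, 33.265). Then |KT| = |T − K| = 60.482.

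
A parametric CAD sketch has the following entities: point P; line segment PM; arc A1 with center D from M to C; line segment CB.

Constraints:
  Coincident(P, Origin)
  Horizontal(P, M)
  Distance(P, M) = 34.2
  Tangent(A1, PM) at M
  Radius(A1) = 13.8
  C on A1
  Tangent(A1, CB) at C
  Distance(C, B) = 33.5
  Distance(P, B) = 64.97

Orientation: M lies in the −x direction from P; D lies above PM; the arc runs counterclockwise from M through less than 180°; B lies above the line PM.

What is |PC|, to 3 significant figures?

31.8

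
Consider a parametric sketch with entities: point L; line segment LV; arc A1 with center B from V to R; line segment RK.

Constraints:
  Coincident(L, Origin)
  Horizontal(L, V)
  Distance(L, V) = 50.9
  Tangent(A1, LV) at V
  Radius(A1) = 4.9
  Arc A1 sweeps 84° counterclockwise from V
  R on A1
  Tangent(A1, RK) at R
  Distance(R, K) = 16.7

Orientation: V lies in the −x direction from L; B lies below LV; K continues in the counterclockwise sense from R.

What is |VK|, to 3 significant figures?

22.0

L is at the origin; LV is horizontal with |LV| = 50.9 and V on the −x side, so V = (-50.9, 0.00). A1 meets LV tangentially, so BV is at right angles to LV, so B = V + (0, -4.9) = (-50.9, -4.90). On A1, V sits at bearing 90° from B; an 84° counterclockwise sweep puts R at bearing 174°, so R = B + 4.9·(cos 174°, sin 174°) = (-55.8, -4.39). The tangent condition forces BR to be normal to RK, so RK runs along (−sin 174°, cos 174°); with |RK| = 16.7, K = (-57.5, -21.0). Then |VK| = |K − V| = 22.0.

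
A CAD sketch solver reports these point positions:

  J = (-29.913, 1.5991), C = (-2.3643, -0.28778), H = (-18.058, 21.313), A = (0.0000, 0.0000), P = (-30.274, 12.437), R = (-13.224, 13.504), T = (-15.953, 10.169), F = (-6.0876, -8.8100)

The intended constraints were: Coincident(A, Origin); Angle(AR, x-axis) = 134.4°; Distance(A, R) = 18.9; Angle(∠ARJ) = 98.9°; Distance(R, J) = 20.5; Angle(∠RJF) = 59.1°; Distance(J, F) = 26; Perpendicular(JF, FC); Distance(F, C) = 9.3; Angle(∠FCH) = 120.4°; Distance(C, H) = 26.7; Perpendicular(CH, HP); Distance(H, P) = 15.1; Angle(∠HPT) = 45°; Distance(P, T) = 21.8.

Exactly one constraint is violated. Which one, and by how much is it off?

Distance(P, T) = 21.8 — off by 7.30.

A = (0.00, 0.00) ✓; AR at 134.4° ✓; |AR| = 18.90 ✓; ∠ARJ = 98.90° ✓; |RJ| = 20.50 ✓; ∠RJF = 59.10° ✓; |JF| = 26.00 ✓; ∠(JF, FC) = 90.00° ✓; |FC| = 9.300 ✓; ∠FCH = 120.4° ✓; |CH| = 26.70 ✓; ∠(CH, HP) = 90.00° ✓; |HP| = 15.10 ✓; ∠HPT = 45.00° ✓; |PT| = 14.50 ✗.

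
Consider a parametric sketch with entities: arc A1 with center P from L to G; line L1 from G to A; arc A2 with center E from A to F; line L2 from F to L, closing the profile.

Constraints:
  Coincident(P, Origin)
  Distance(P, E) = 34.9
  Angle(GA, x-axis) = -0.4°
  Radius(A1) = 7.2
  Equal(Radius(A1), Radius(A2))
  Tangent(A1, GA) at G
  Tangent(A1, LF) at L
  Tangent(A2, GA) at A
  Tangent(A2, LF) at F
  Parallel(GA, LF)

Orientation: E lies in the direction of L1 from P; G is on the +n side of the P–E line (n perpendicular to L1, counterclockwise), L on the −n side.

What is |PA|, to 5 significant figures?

35.635

Tangency of A1 to both parallel lines with radius 7.2 puts G and L at P ± 7.2·n: G = (0.050265, 7.1998), L = (-0.050265, -7.1998). Equal radii place A and F the same way about E: A = E + 7.2·n = (34.949, 6.9562), F = E − 7.2·n = (34.849, -7.4435). Then |PA| = |A − P| = 35.635.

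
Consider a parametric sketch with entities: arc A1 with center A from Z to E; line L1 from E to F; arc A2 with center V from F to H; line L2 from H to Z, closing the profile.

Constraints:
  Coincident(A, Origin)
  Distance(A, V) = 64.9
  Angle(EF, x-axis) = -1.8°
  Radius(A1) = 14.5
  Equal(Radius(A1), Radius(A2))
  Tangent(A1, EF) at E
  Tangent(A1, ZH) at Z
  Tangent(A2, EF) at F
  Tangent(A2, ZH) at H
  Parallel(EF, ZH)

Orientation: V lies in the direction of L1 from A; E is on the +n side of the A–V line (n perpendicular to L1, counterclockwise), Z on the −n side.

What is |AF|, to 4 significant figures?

66.50

Tangency of A1 to both parallel lines with radius 14.5 puts E and Z at A ± 14.5·n: E = (0.4555, 14.49), Z = (-0.4555, -14.49). Equal radii place F and H the same way about V: F = V + 14.5·n = (65.32, 12.45), H = V − 14.5·n = (64.41, -16.53). Then |AF| = |F − A| = 66.50.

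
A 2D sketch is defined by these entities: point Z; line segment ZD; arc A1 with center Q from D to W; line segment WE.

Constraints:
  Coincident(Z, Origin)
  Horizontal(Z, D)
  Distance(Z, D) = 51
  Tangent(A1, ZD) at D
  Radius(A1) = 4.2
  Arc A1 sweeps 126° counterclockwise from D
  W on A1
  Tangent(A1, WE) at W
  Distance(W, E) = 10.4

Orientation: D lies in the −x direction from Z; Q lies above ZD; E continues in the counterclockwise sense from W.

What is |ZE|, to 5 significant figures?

55.792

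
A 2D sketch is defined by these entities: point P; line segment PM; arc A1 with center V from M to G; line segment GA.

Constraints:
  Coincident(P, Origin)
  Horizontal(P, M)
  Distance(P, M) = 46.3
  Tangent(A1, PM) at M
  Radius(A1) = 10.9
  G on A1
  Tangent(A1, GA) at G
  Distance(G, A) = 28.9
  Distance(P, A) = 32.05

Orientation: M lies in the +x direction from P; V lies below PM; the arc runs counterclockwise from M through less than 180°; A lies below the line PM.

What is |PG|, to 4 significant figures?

38.23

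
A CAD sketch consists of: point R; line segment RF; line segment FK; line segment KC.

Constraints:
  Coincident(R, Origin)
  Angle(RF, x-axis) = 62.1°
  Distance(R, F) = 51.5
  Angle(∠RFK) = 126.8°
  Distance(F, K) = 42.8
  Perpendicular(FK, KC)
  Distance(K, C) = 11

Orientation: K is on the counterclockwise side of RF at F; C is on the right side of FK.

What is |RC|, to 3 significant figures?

90.3

R is at the origin; RF runs at 62.1° with length 51.5, so F = 51.5·(cos 62.1°, sin 62.1°) = (24.1, 45.5). ∠RFK = 126.8°, so FK runs at 62.1° + (180° − 126.8°) = 115° from the x-axis; with |FK| = 42.8, K = F + 42.8·(cos 115°, sin 115°) = (5.81, 84.2). FK is perpendicular to KC; with |KC| = 11.0 on the right of FK, C = K + 11.0·(0.904, 0.427) = (15.8, 88.9). Then |RC| = |C − R| = 90.3.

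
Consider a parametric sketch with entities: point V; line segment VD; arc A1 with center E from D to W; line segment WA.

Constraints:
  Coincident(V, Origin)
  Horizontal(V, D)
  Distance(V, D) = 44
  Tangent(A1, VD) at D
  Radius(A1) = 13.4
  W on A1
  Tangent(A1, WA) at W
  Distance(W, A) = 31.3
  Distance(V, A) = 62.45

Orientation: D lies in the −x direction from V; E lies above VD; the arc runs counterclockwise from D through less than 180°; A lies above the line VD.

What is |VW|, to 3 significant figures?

35.8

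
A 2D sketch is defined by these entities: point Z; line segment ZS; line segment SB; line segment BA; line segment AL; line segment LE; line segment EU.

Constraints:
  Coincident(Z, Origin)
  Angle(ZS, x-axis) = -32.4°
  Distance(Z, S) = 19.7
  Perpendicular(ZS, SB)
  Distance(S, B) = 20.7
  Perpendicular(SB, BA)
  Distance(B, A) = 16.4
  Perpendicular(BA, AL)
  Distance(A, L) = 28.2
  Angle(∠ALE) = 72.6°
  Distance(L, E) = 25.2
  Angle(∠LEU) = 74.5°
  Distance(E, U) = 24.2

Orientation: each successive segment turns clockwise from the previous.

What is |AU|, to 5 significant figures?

10.908

Z is at the origin; ZS runs at -32.4° with length 19.7, so S = (16.633, -10.556). The perpendicularity gives SB at right angles to ZS, so SB runs at -122.40°; with |SB| = 20.7, B = (5.5416, -28.033). The perpendicularity gives BA at right angles to SB, so BA runs at 147.60°; with |BA| = 16.4, A = (-8.3053, -19.246). The perpendicularity gives AL at right angles to BA, so AL runs at 57.600°; with |AL| = 28.2, L = (6.8050, 4.5642). ∠ALE = 72.6° gives LE at -49.800° from the x-axis; with |LE| = 25.2, E = (23.071, -14.683). ∠LEU = 74.5° gives EU at -155.30° from the x-axis; with |EU| = 24.2, U = (1.0846, -24.796). Then |AU| = |U − A| = 10.908.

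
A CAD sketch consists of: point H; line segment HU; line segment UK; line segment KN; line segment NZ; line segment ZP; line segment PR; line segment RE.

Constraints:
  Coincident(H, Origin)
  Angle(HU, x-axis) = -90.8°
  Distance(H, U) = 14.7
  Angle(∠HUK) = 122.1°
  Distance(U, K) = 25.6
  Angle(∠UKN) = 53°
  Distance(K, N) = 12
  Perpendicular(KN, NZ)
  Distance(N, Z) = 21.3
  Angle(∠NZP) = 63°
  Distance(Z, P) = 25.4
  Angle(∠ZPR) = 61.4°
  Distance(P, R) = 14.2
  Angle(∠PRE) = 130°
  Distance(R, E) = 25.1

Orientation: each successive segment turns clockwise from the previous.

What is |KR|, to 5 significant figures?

2.0558

H is at the origin; HU runs at -90.8° with length 14.7, so U = (-0.20524, -14.699). ∠HUK = 122.1° gives UK at -148.70° from the x-axis; with |UK| = 25.6, K = (-22.079, -27.998). ∠UKN = 53.0° gives KN at 84.300° from the x-axis; with |KN| = 12.0, N = (-20.888, -16.058). KN ⟂ NZ, so NZ runs at -5.7000°; with |NZ| = 21.3, Z = (0.30713, -18.173). ∠NZP = 63.0° gives ZP at -122.70° from the x-axis; with |ZP| = 25.4, P = (-13.415, -39.547). ∠ZPR = 61.4° gives PR at 118.70° from the x-axis; with |PR| = 14.2, R = (-20.234, -27.092). Then |KR| = |R − K| = 2.0558.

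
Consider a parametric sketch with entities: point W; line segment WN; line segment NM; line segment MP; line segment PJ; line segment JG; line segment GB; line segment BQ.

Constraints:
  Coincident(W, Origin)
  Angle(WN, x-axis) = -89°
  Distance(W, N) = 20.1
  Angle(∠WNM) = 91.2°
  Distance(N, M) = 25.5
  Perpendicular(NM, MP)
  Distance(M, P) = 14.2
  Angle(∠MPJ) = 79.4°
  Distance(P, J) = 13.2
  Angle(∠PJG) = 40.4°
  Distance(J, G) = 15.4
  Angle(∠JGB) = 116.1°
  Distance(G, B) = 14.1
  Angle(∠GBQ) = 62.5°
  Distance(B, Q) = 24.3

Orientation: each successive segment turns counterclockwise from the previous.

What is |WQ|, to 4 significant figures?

16.97

W is at the origin; WN runs at -89.0° with length 20.1, so N = (0.3508, -20.10). ∠WNM = 91.2° gives NM at -0.2000° from the x-axis; with |NM| = 25.5, M = (25.85, -20.19). NM is perpendicular to MP, so MP runs at 89.80°; with |MP| = 14.2, P = (25.90, -5.986). ∠MPJ = 79.4° gives PJ at -169.6° from the x-axis; with |PJ| = 13.2, J = (12.92, -8.369). ∠PJG = 40.4° gives JG at -30.00° from the x-axis; with |JG| = 15.4, G = (26.25, -16.07). ∠JGB = 116.1° gives GB at 33.90° from the x-axis; with |GB| = 14.1, B = (37.96, -8.205). ∠GBQ = 62.5° gives BQ at 151.4° from the x-axis; with |BQ| = 24.3, Q = (16.62, 3.428). Then |WQ| = |Q − W| = 16.97.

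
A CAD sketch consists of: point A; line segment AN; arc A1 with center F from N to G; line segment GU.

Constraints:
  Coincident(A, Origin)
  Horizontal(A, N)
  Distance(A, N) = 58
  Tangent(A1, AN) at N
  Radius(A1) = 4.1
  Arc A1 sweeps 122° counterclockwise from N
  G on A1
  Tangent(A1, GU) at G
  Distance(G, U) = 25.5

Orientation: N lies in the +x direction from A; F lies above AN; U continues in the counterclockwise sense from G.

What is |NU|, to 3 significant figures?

29.6

On A1, N sits at bearing -90° from F; a 122° counterclockwise sweep puts G at bearing 32°, so G = F + 4.1·(cos 32°, sin 32°) = (61.5, 6.27). Tangency of A1 to GU means the radius FG is perpendicular to GU, so GU runs along (−sin 32°, cos 32°); with |GU| = 25.5, U = (48.0, 27.9). Then |NU| = |U − N| = 29.6.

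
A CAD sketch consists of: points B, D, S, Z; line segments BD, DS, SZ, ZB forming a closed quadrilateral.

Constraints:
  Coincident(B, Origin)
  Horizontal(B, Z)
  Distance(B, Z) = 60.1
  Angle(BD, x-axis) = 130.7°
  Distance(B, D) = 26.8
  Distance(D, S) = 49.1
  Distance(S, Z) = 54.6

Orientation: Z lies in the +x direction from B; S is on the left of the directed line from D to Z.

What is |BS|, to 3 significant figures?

50.2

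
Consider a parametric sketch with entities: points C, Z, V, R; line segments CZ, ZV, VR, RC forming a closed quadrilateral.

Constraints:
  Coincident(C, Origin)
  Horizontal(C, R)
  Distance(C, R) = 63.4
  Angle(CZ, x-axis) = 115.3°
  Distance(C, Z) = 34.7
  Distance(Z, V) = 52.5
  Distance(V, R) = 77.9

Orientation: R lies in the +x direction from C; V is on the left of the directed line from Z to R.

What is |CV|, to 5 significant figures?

71.096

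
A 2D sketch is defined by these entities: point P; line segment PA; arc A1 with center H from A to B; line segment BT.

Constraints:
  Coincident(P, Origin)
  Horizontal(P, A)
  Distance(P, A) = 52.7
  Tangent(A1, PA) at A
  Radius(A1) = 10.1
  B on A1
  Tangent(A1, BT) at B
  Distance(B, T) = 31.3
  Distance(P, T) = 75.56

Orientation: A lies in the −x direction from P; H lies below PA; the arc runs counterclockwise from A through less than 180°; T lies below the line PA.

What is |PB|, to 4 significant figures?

63.58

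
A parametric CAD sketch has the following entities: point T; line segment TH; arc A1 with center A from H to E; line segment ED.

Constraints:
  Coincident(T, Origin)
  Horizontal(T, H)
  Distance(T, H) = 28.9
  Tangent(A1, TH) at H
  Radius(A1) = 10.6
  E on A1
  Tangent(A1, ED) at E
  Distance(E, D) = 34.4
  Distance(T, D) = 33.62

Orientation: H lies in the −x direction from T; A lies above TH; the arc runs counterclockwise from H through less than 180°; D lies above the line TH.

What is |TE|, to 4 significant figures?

20.59

T is at the origin; T and H share the same y with |TH| = 28.9 and H on the −x side, so H = (-28.90, 0.000). The tangent condition forces AH to be normal to TH, so A = H + (0, 10.6) = (-28.90, 10.60). Since AE ⟂ ED (tangency), |AD| = √(10.6² + 34.4²) = 36.00 regardless of where E sits on A1. So D lies on both circle(T, 33.62) and circle(A, 36.00); the above-TH intersection is D = (-1.209, 33.60). E is the foot of the tangent from D: E = (-20.03, 4.802).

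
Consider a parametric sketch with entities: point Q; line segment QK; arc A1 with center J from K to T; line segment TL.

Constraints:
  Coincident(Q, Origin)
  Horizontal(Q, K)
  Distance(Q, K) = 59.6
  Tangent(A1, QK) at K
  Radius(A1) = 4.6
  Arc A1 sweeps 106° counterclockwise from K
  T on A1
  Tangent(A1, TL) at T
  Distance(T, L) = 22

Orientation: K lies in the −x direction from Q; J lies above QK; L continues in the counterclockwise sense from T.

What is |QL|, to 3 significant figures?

66.9

On A1, K sits at bearing -90° from J; a 106° counterclockwise sweep puts T at bearing 16°, so T = J + 4.6·(cos 16°, sin 16°) = (-55.2, 5.87). A1 meets TL tangentially, so JT is at right angles to TL, so TL runs along (−sin 16°, cos 16°); with |TL| = 22.0, L = (-61.2, 27.0). Then |QL| = |L − Q| = 66.9.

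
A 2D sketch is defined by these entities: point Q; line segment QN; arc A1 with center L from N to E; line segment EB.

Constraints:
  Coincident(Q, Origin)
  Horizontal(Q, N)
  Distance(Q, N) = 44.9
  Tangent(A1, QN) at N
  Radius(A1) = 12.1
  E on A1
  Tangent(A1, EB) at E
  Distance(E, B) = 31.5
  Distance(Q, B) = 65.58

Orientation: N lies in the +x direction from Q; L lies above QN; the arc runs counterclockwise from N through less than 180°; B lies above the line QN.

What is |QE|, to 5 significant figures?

58.593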